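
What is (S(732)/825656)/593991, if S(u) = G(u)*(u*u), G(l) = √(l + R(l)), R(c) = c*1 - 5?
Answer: 7442*√1459/6811558793 ≈ 4.1732e-5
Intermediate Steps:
R(c) = -5 + c (R(c) = c - 5 = -5 + c)
G(l) = √(-5 + 2*l) (G(l) = √(l + (-5 + l)) = √(-5 + 2*l))
S(u) = u²*√(-5 + 2*u) (S(u) = √(-5 + 2*u)*(u*u) = √(-5 + 2*u)*u² = u²*√(-5 + 2*u))
(S(732)/825656)/593991 = ((732²*√(-5 + 2*732))/825656)/593991 = ((535824*√(-5 + 1464))*(1/825656))*(1/593991) = ((535824*√1459)*(1/825656))*(1/593991) = (66978*√1459/103207)*(1/593991) = 7442*√1459/6811558793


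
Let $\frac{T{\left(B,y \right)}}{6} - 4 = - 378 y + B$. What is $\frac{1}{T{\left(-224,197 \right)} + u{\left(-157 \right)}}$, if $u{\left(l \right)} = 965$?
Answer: $- \frac{1}{447151} \approx -2.2364 \cdot 10^{-6}$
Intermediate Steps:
$T{\left(B,y \right)} = 24 - 2268 y + 6 B$ ($T{\left(B,y \right)} = 24 + 6 \left(- 378 y + B\right) = 24 + 6 \left(B - 378 y\right) = 24 + \left(- 2268 y + 6 B\right) = 24 - 2268 y + 6 B$)
$\frac{1}{T{\left(-224,197 \right)} + u{\left(-157 \right)}} = \frac{1}{\left(24 - 446796 + 6 \left(-224\right)\right) + 965} = \frac{1}{\left(24 - 446796 - 1344\right) + 965} = \frac{1}{-448116 + 965} = \frac{1}{-447151} = - \frac{1}{447151}$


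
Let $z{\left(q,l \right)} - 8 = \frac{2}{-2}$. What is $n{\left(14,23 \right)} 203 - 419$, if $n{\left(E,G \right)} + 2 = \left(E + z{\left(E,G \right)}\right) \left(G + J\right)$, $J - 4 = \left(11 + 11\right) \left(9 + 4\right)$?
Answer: $1333494$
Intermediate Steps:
$z{\left(q,l \right)} = 7$ ($z{\left(q,l \right)} = 8 + \frac{2}{-2} = 8 + 2 \left(- \frac{1}{2}\right) = 8 - 1 = 7$)
$J = 290$ ($J = 4 + \left(11 + 11\right) \left(9 + 4\right) = 4 + 22 \cdot 13 = 4 + 286 = 290$)
$n{\left(E,G \right)} = -2 + \left(7 + E\right) \left(290 + G\right)$ ($n{\left(E,G \right)} = -2 + \left(E + 7\right) \left(G + 290\right) = -2 + \left(7 + E\right) \left(290 + G\right)$)
$n{\left(14,23 \right)} 203 - 419 = \left(2028 + 7 \cdot 23 + 290 \cdot 14 + 14 \cdot 23\right) 203 - 419 = \left(2028 + 161 + 4060 + 322\right) 203 - 419 = 6571 \cdot 203 - 419 = 1333913 - 419 = 1333494$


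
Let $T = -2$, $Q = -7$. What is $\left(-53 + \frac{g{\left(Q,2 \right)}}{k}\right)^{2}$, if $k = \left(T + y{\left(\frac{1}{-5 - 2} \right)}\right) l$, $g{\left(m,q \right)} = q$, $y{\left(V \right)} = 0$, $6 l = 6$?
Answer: $2916$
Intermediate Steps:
$l = 1$ ($l = \frac{1}{6} \cdot 6 = 1$)
$k = -2$ ($k = \left(-2 + 0\right) 1 = \left(-2\right) 1 = -2$)
$\left(-53 + \frac{g{\left(Q,2 \right)}}{k}\right)^{2} = \left(-53 + \frac{2}{-2}\right)^{2} = \left(-53 + 2 \left(- \frac{1}{2}\right)\right)^{2} = \left(-53 - 1\right)^{2} = \left(-54\right)^{2} = 2916$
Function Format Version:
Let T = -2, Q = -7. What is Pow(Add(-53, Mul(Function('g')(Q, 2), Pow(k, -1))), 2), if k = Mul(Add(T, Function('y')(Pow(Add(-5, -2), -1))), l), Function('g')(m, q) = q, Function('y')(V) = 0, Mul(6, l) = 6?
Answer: 2916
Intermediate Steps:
l = 1 (l = Mul(Rational(1, 6), 6) = 1)
k = -2 (k = Mul(Add(-2, 0), 1) = Mul(-2, 1) = -2)
Pow(Add(-53, Mul(Function('g')(Q, 2), Pow(k, -1))), 2) = Pow(Add(-53, Mul(2, Pow(-2, -1))), 2) = Pow(Add(-53, Mul(2, Rational(-1, 2))), 2) = Pow(Add(-53, -1), 2) = Pow(-54, 2) = 2916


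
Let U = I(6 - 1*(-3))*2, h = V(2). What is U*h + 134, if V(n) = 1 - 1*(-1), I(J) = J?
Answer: 170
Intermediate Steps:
V(n) = 2 (V(n) = 1 + 1 = 2)
h = 2
U = 18 (U = (6 - 1*(-3))*2 = (6 + 3)*2 = 9*2 = 18)
U*h + 134 = 18*2 + 134 = 36 + 134 = 170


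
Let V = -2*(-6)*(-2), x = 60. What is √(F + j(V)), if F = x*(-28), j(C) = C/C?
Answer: I*√1679 ≈ 40.976*I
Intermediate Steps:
V = -24 (V = 12*(-2) = -24)
j(C) = 1
F = -1680 (F = 60*(-28) = -1680)
√(F + j(V)) = √(-1680 + 1) = √(-1679) = I*√1679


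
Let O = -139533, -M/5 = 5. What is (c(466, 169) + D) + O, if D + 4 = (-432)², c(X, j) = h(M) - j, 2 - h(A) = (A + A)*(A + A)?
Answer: 44420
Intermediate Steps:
M = -25 (M = -5*5 = -25)
h(A) = 2 - 4*A² (h(A) = 2 - (A + A)*(A + A) = 2 - 2*A*2*A = 2 - 4*A²)
c(X, j) = -2498 - j (c(X, j) = (2 - 4*(-25)²) - j = (2 - 4*625) - j = (2 - 2500) - j = -2498 - j)
D = 186620 (D = -4 + (-432)² = -4 + 186624 = 186620)
(c(466, 169) + D) + O = ((-2498 - 1*169) + 186620) - 139533 = ((-2498 - 169) + 186620) - 139533 = (-2667 + 186620) - 139533 = 183953 - 139533 = 44420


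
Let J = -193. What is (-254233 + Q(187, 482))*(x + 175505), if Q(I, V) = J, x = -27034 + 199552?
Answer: -88546099798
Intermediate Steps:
x = 172518
Q(I, V) = -193
(-254233 + Q(187, 482))*(x + 175505) = (-254233 - 193)*(172518 + 175505) = -254426*348023 = -88546099798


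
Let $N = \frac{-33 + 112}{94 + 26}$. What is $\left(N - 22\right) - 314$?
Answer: $- \frac{40241}{120} \approx -335.34$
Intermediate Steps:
$N = \frac{79}{120} \approx 0.65833$
$\left(N - 22\right) - 314 = \left(\frac{79}{120} - 22\right) - 314 = - \frac{2561}{120} - 314 = - \frac{40241}{120}$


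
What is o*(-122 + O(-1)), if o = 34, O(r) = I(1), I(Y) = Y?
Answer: -4114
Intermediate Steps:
O(r) = 1
o*(-122 + O(-1)) = 34*(-122 + 1) = 34*(-121) = -4114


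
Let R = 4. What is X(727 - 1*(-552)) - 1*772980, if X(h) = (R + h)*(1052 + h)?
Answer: 2217693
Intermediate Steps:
X(h) = (4 + h)*(1052 + h)
X(727 - 1*(-552)) - 1*772980 = (4208 + (727 - 1*(-552))² + 1056*(727 - 1*(-552))) - 1*772980 = (4208 + (727 + 552)² + 1056*(727 + 552)) - 772980 = (4208 + 1279² + 1056*1279) - 772980 = (4208 + 1635841 + 1350624) - 772980 = 2990673 - 772980 = 2217693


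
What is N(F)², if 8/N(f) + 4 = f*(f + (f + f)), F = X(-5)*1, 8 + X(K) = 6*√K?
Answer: -I/(3168*√5 + 4544*I) ≈ -6.4155e-5 - 0.00010001*I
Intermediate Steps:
X(K) = -8 + 6*√K
F = -8 + 6*I*√5 (F = (-8 + 6*√(-5))*1 = (-8 + 6*(I*√5))*1 = (-8 + 6*I*√5)*1 = -8 + 6*I*√5 ≈ -8.0 + 13.416*I)
N(f) = 8/(-4 + 3*f²) (N(f) = 8/(-4 + f*(f + (f + f))) = 8/(-4 + f*(f + 2*f)) = 8/(-4 + f*(3*f)) = 8/(-4 + 3*f²))
N(F)² = (8/(-4 + 3*(-8 + 6*I*√5)²))² = 64/(-4 + 3*(-8 + 6*I*√5)²)²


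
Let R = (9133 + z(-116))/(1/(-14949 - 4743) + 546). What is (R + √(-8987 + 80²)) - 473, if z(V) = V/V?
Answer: -4905749335/10751831 + I*√2587 ≈ -456.27 + 50.863*I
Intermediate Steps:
z(V) = 1
R = 179866728/10751831 (R = (9133 + 1)/(1/(-14949 - 4743) + 546) = 9134/(1/(-19692) + 546) = 9134/(-1/19692 + 546) = 9134/(10751831/19692) = 9134*(19692/10751831) = 179866728/10751831 ≈ 16.729)
(R + √(-8987 + 80²)) - 473 = (179866728/10751831 + √(-8987 + 80²)) - 473 = (179866728/10751831 + √(-8987 + 6400)) - 473 = (179866728/10751831 + √(-2587)) - 473 = (179866728/10751831 + I*√2587) - 473 = -4905749335/10751831 + I*√2587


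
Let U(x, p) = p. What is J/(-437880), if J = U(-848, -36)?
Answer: 3/36490 ≈ 8.2214e-5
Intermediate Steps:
J = -36
J/(-437880) = -36/(-437880) = -36*(-1/437880) = 3/36490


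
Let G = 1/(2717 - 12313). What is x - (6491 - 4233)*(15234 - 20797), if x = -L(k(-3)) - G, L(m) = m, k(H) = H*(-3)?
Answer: 120537707021/9596 ≈ 1.2561e+7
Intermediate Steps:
k(H) = -3*H
G = -1/9596 (G = 1/(-9596) = -1/9596 ≈ -0.00010421)
x = -86363/9596 (x = -(-3)*(-3) - 1*(-1/9596) = -1*9 + 1/9596 = -9 + 1/9596 = -86363/9596 ≈ -8.9999)
x - (6491 - 4233)*(15234 - 20797) = -86363/9596 - (6491 - 4233)*(15234 - 20797) = -86363/9596 - 2258*(-5563) = -86363/9596 - 1*(-12561254) = -86363/9596 + 12561254 = 120537707021/9596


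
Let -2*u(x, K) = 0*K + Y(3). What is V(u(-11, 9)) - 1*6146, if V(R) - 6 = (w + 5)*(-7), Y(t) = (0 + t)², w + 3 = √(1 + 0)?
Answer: -6161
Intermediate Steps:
w = -2 (w = -3 + √(1 + 0) = -3 + √1 = -3 + 1 = -2)
Y(t) = t²
u(x, K) = -9/2 (u(x, K) = -(0*K + 3²)/2 = -(0 + 9)/2 = -½*9 = -9/2)
V(R) = -15 (V(R) = 6 + (-2 + 5)*(-7) = 6 + 3*(-7) = 6 - 21 = -15)
V(u(-11, 9)) - 1*6146 = -15 - 1*6146 = -15 - 6146 = -6161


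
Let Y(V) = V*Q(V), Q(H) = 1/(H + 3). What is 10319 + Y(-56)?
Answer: 546963/53 ≈ 10320.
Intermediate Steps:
Q(H) = 1/(3 + H)
Y(V) = V/(3 + V)
10319 + Y(-56) = 10319 - 56/(3 - 56) = 10319 - 56/(-53) = 10319 - 56*(-1/53) = 10319 + 56/53 = 546963/53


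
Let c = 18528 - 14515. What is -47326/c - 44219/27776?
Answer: -213139689/15923584 ≈ -13.385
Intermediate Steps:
c = 4013
-47326/c - 44219/27776 = -47326/4013 - 44219/27776 = -47326*1/4013 - 44219*1/27776 = -47326/4013 - 6317/3968 = -213139689/15923584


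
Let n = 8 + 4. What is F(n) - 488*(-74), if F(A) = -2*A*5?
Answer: 35992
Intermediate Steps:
n = 12
F(A) = -10*A
F(n) - 488*(-74) = -10*12 - 488*(-74) = -120 + 36112 = 35992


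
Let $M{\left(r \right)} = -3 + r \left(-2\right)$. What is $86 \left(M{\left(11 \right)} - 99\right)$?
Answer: $-10664$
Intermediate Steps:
$M{\left(r \right)} = -3 - 2 r$
$86 \left(M{\left(11 \right)} - 99\right) = 86 \left(\left(-3 - 22\right) - 99\right) = 86 \left(-25 - 99\right) = 86 \left(-124\right) = -10664$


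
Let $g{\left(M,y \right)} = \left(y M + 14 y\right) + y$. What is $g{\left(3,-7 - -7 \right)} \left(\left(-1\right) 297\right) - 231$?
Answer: $-231$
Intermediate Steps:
$g{\left(M,y \right)} = 15 y + M y$ ($g{\left(M,y \right)} = \left(M y + 14 y\right) + y = \left(14 y + M y\right) + y = 15 y + M y$)
$g{\left(3,-7 - -7 \right)} \left(\left(-1\right) 297\right) - 231 = \left(-7 - -7\right) \left(15 + 3\right) \left(\left(-1\right) 297\right) - 231 = \left(-7 + 7\right) 18 \left(-297\right) - 231 = 0 \cdot 18 \left(-297\right) - 231 = 0 \left(-297\right) - 231 = 0 - 231 = -231$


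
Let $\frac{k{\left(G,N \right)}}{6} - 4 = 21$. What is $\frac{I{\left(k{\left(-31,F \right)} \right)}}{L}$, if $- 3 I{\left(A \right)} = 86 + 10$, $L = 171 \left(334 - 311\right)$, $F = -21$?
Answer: $- \frac{32}{3933} \approx -0.0081363$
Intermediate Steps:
$k{\left(G,N \right)} = 150$ ($k{\left(G,N \right)} = 24 + 6 \cdot 21 = 24 + 126 = 150$)
$L = 3933$ ($L = 171 \cdot 23 = 3933$)
$I{\left(A \right)} = -32$ ($I{\left(A \right)} = - \frac{86 + 10}{3} = \left(- \frac{1}{3}\right) 96 = -32$)
$\frac{I{\left(k{\left(-31,F \right)} \right)}}{L} = - \frac{32}{3933}$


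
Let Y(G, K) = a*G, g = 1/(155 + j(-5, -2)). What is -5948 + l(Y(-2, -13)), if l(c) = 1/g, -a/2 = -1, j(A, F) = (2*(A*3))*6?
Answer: -5973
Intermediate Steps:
j(A, F) = 36*A (j(A, F) = (2*(3*A))*6 = (6*A)*6 = 36*A)
a = 2 (a = -2*(-1) = 2)
g = -1/25 (g = 1/(155 + 36*(-5)) = 1/(155 - 180) = 1/(-25) = -1/25 ≈ -0.040000)
Y(G, K) = 2*G
l(c) = -25 (l(c) = 1/(-1/25) = -25)
-5948 + l(Y(-2, -13)) = -5948 - 25 = -5973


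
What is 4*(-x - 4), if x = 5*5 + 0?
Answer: -116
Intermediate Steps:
x = 25 (x = 25 + 0 = 25)
4*(-x - 4) = 4*(-1*25 - 4) = 4*(-25 - 4) = 4*(-29) = -116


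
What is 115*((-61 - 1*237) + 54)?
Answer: -28060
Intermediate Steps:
115*((-61 - 1*237) + 54) = 115*((-61 - 237) + 54) = 115*(-298 + 54) = 115*(-244) = -28060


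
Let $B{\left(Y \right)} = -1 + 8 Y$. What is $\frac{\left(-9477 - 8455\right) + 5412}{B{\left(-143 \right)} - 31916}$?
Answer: $\frac{12520}{33061} \approx 0.37869$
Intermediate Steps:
$\frac{\left(-9477 - 8455\right) + 5412}{B{\left(-143 \right)} - 31916} = \frac{\left(-9477 - 8455\right) + 5412}{\left(-1 + 8 \left(-143\right)\right) - 31916} = \frac{-17932 + 5412}{\left(-1 - 1144\right) - 31916} = - \frac{12520}{-1145 - 31916} = - \frac{12520}{-33061} = \left(-12520\right) \left(- \frac{1}{33061}\right) = \frac{12520}{33061}$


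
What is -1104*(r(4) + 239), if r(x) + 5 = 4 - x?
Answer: -258336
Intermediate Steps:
r(x) = -1 - x (r(x) = -5 + (4 - x) = -1 - x)
-1104*(r(4) + 239) = -1104*((-1 - 1*4) + 239) = -1104*((-1 - 4) + 239) = -1104*(-5 + 239) = -1104*234 = -258336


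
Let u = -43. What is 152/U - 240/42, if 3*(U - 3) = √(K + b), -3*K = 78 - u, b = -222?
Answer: 22492/3605 - 228*I*√2361/515 ≈ 6.2391 - 21.512*I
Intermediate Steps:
K = -121/3 (K = -(78 - 1*(-43))/3 = -(78 + 43)/3 = -⅓*121 = -121/3 ≈ -40.333)
U = 3 + I*√2361/9 (U = 3 + √(-121/3 - 222)/3 = 3 + √(-787/3)/3 = 3 + (I*√2361/3)/3 = 3 + I*√2361/9 ≈ 3.0 + 5.3989*I)
152/U - 240/42 = 152/(3 + I*√2361/9) - 240/42 = 152/(3 + I*√2361/9) - 240*1/42 = 152/(3 + I*√2361/9) - 40/7 = -40/7 + 152/(3 + I*√2361/9)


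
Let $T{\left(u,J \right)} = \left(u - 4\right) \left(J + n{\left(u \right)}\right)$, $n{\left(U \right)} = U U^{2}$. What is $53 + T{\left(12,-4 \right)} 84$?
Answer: $1158581$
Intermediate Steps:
$n{\left(U \right)} = U^{3}$
$T{\left(u,J \right)} = \left(-4 + u\right) \left(J + u^{3}\right)$ ($T{\left(u,J \right)} = \left(u - 4\right) \left(J + u^{3}\right) = \left(-4 + u\right) \left(J + u^{3}\right)$)
$53 + T{\left(12,-4 \right)} 84 = 53 + \left(12^{4} - -16 - 4 \cdot 12^{3} - 48\right) 84 = 53 + \left(20736 + 16 - 6912 - 48\right) 84 = 53 + 13792 \cdot 84 = 53 + 1158528 = 1158581$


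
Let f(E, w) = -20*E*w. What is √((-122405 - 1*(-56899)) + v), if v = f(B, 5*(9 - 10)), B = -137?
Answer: I*√79206 ≈ 281.44*I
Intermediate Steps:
f(E, w) = -20*E*w
v = -13700 (v = -20*(-137)*5*(9 - 10) = -20*(-137)*5*(-1) = -20*(-137)*(-5) = -13700)
√((-122405 - 1*(-56899)) + v) = √((-122405 - 1*(-56899)) - 13700) = √((-122405 + 56899) - 13700) = √(-65506 - 13700) = √(-79206) = I*√79206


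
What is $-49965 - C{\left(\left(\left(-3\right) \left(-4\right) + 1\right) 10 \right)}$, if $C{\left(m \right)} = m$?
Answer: $-50095$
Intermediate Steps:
$-49965 - C{\left(\left(\left(-3\right) \left(-4\right) + 1\right) 10 \right)} = -49965 - \left(\left(-3\right) \left(-4\right) + 1\right) 10 = -49965 - \left(12 + 1\right) 10 = -49965 - 13 \cdot 10 = -49965 - 130 = -50095$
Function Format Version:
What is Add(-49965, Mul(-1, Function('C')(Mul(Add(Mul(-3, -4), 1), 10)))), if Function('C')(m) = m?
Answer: -50095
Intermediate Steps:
Add(-49965, Mul(-1, Function('C')(Mul(Add(Mul(-3, -4), 1), 10)))) = Add(-49965, Mul(-1, Mul(Add(Mul(-3, -4), 1), 10))) = Add(-49965, Mul(-1, Mul(Add(12, 1), 10))) = Add(-49965, Mul(-1, Mul(13, 10))) = Add(-49965, Mul(-1, 130)) = Add(-49965, -130) = -50095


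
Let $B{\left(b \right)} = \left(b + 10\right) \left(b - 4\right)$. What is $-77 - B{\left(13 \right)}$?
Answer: $-284$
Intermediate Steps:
$B{\left(b \right)} = \left(-4 + b\right) \left(10 + b\right)$ ($B{\left(b \right)} = \left(10 + b\right) \left(-4 + b\right) = \left(-4 + b\right) \left(10 + b\right)$)
$-77 - B{\left(13 \right)} = -77 - \left(-40 + 13^{2} + 6 \cdot 13\right) = -77 - \left(-40 + 169 + 78\right) = -77 - 207 = -284$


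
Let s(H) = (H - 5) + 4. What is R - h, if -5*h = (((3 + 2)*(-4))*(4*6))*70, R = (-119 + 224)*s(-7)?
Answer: -7560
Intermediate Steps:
s(H) = -1 + H (s(H) = (-5 + H) + 4 = -1 + H)
R = -840 (R = (-119 + 224)*(-1 - 7) = 105*(-8) = -840)
h = 6720 (h = -((3 + 2)*(-4))*(4*6)*70/5 = -(5*(-4))*24*70/5 = -(-20*24)*70/5 = -(-96)*70 = -⅕*(-33600) = 6720)
R - h = -840 - 1*6720 = -840 - 6720 = -7560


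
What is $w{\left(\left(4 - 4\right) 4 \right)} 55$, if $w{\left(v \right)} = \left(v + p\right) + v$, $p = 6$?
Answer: $330$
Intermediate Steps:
$w{\left(v \right)} = 6 + 2 v$ ($w{\left(v \right)} = \left(v + 6\right) + v = \left(6 + v\right) + v = 6 + 2 v$)
$w{\left(\left(4 - 4\right) 4 \right)} 55 = \left(6 + 2 \left(4 - 4\right) 4\right) 55 = \left(6 + 2 \cdot 0 \cdot 4\right) 55 = \left(6 + 2 \cdot 0\right) 55 = \left(6 + 0\right) 55 = 6 \cdot 55 = 330$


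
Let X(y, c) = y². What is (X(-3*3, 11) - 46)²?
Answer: 1225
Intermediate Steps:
(X(-3*3, 11) - 46)² = ((-3*3)² - 46)² = ((-9)² - 46)² = (81 - 46)² = 35² = 1225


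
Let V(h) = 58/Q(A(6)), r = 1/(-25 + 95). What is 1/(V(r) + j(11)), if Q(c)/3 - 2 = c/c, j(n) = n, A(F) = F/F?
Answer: 9/157 ≈ 0.057325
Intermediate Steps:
A(F) = 1
Q(c) = 9 (Q(c) = 6 + 3*(c/c) = 6 + 3*1 = 6 + 3 = 9)
r = 1/70 ≈ 0.014286
V(h) = 58/9
1/(V(r) + j(11)) = 1/(58/9 + 11) = 1/(157/9) = 9/157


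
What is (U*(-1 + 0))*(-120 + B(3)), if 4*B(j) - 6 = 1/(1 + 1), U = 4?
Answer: 947/2 ≈ 473.50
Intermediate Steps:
B(j) = 13/8 (B(j) = 3/2 + 1/(4*(1 + 1)) = 3/2 + (¼)/2 = 3/2 + (¼)*(½) = 3/2 + ⅛ = 13/8)
(U*(-1 + 0))*(-120 + B(3)) = (4*(-1 + 0))*(-120 + 13/8) = (4*(-1))*(-947/8) = -4*(-947/8) = 947/2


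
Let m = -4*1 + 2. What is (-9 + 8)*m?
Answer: 2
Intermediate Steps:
m = -2 (m = -4 + 2 = -2)
(-9 + 8)*m = (-9 + 8)*(-2) = -1*(-2) = 2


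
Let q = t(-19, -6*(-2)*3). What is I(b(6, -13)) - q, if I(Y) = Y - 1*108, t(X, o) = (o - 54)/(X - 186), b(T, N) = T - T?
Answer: -22158/205 ≈ -108.09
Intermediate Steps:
b(T, N) = 0
t(X, o) = (-54 + o)/(-186 + X)
q = 18/205 (q = (-54 - 6*(-2)*3)/(-186 - 19) = (-54 + 12*3)/(-205) = -(-54 + 36)/205 = -1/205*(-18) = 18/205 ≈ 0.087805)
I(Y) = -108 + Y (I(Y) = Y - 108 = -108 + Y)
I(b(6, -13)) - q = (-108 + 0) - 1*18/205 = -108 - 18/205 = -22158/205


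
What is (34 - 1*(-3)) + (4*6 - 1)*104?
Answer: 2429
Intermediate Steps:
(34 - 1*(-3)) + (4*6 - 1)*104 = (34 + 3) + (24 - 1)*104 = 37 + 23*104 = 37 + 2392 = 2429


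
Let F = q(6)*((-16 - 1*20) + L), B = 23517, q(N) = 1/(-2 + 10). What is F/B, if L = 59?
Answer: 23/188136 ≈ 0.00012225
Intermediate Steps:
q(N) = 1/8
F = 23/8 (F = ((-16 - 1*20) + 59)/8 = ((-16 - 20) + 59)/8 = (-36 + 59)/8 = (1/8)*23 = 23/8 ≈ 2.8750)
F/B = (23/8)/23517 = (23/8)*(1/23517) = 23/188136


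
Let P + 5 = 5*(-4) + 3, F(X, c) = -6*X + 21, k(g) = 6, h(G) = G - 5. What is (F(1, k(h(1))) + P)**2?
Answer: 49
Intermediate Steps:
h(G) = -5 + G
F(X, c) = 21 - 6*X
P = -22 (P = -5 + (5*(-4) + 3) = -5 + (-20 + 3) = -5 - 17 = -22)
(F(1, k(h(1))) + P)**2 = ((21 - 6*1) - 22)**2 = ((21 - 6) - 22)**2 = (15 - 22)**2 = (-7)**2 = 49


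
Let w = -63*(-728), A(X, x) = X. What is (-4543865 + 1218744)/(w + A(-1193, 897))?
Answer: -3325121/44671 ≈ -74.436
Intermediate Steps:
w = 45864
(-4543865 + 1218744)/(w + A(-1193, 897)) = (-4543865 + 1218744)/(45864 - 1193) = -3325121/44671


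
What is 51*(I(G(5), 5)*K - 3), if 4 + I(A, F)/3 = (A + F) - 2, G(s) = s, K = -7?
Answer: -4437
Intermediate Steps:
I(A, F) = -18 + 3*A + 3*F (I(A, F) = -12 + 3*((A + F) - 2) = -12 + 3*(-2 + A + F) = -12 + (-6 + 3*A + 3*F) = -18 + 3*A + 3*F)
51*(I(G(5), 5)*K - 3) = 51*((-18 + 3*5 + 3*5)*(-7) - 3) = 51*((-18 + 15 + 15)*(-7) - 3) = 51*(12*(-7) - 3) = 51*(-84 - 3) = 51*(-87) = -4437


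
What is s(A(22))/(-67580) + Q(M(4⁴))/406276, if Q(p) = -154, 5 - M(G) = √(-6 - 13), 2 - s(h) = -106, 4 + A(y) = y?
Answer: -6785641/3432016510 ≈ -0.0019772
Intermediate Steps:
A(y) = -4 + y
s(h) = 108 (s(h) = 2 - 1*(-106) = 2 + 106 = 108)
M(G) = 5 - I*√19 (M(G) = 5 - √(-6 - 13) = 5 - √(-19) = 5 - I*√19)
s(A(22))/(-67580) + Q(M(4⁴))/406276 = 108/(-67580) - 154/406276 = 108*(-1/67580) - 154*1/406276 = -27/16895 - 77/203138 = -6785641/3432016510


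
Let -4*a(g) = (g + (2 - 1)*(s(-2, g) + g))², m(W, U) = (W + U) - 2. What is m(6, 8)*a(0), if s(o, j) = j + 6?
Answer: -108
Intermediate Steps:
m(W, U) = -2 + U + W (m(W, U) = (U + W) - 2 = -2 + U + W)
s(o, j) = 6 + j
a(g) = -(6 + 3*g)²/4 (a(g) = -(g + (2 - 1)*((6 + g) + g))²/4 = -(g + 1*(6 + 2*g))²/4 = -(g + (6 + 2*g))²/4 = -(6 + 3*g)²/4)
m(6, 8)*a(0) = (-2 + 8 + 6)*(-9*(2 + 0)²/4) = 12*(-9/4*2²) = 12*(-9/4*4) = 12*(-9) = -108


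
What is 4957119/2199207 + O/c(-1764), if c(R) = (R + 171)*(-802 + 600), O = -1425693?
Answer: -171140281213/78630447078 ≈ -2.1765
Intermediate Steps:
c(R) = -34542 - 202*R (c(R) = (171 + R)*(-202) = -34542 - 202*R)
4957119/2199207 + O/c(-1764) = 4957119/2199207 - 1425693/(-34542 - 202*(-1764)) = 4957119*(1/2199207) - 1425693/(-34542 + 356328) = 1652373/733069 - 1425693/321786 = 1652373/733069 - 1425693*1/321786 = 1652373/733069 - 475231/107262 = -171140281213/78630447078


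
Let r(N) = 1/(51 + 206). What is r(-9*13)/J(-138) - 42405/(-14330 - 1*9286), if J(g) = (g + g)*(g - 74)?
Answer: 1476085123/822054592 ≈ 1.7956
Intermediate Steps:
J(g) = 2*g*(-74 + g) (J(g) = (2*g)*(-74 + g) = 2*g*(-74 + g))
r(N) = 1/257
r(-9*13)/J(-138) - 42405/(-14330 - 1*9286) = 1/(257*((2*(-138)*(-74 - 138)))) - 42405/(-14330 - 1*9286) = 1/(257*((2*(-138)*(-212)))) - 42405/(-14330 - 9286) = (1/257)/58512 - 42405/(-23616) = (1/257)*(1/58512) - 42405*(-1/23616) = 1/15037584 + 14135/7872 = 1476085123/822054592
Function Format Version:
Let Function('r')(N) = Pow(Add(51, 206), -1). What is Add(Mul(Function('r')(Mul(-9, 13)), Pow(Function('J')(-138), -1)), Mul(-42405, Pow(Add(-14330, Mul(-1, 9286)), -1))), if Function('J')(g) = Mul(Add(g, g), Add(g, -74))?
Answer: Rational(1476085123, 822054592) ≈ 1.7956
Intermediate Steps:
Function('J')(g) = Mul(2, g, Add(-74, g)) (Function('J')(g) = Mul(Mul(2, g), Add(-74, g)) = Mul(2, g, Add(-74, g)))
Function('r')(N) = Rational(1, 257) (Function('r')(N) = Pow(257, -1) = Rational(1, 257))
Add(Mul(Function('r')(Mul(-9, 13)), Pow(Function('J')(-138), -1)), Mul(-42405, Pow(Add(-14330, Mul(-1, 9286)), -1))) = Add(Mul(Rational(1, 257), Pow(Mul(2, -138, Add(-74, -138)), -1)), Mul(-42405, Pow(Add(-14330, Mul(-1, 9286)), -1))) = Add(Mul(Rational(1, 257), Pow(Mul(2, -138, -212), -1)), Mul(-42405, Pow(Add(-14330, -9286), -1))) = Add(Mul(Rational(1, 257), Pow(58512, -1)), Mul(-42405, Pow(-23616, -1))) = Add(Mul(Rational(1, 257), Rational(1, 58512)), Mul(-42405, Rational(-1, 23616))) = Add(Rational(1, 15037584), Rational(14135, 7872)) = Rational(1476085123, 822054592)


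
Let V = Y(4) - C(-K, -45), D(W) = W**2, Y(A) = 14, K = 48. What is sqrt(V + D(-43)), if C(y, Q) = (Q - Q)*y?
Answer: 9*sqrt(23) ≈ 43.162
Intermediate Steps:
C(y, Q) = 0 (C(y, Q) = 0*y = 0)
V = 14 (V = 14 - 1*0 = 14 + 0 = 14)
sqrt(V + D(-43)) = sqrt(14 + (-43)**2) = sqrt(14 + 1849) = sqrt(1863) = 9*sqrt(23)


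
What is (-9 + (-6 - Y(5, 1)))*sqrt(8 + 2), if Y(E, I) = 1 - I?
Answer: -15*sqrt(10) ≈ -47.434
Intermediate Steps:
(-9 + (-6 - Y(5, 1)))*sqrt(8 + 2) = (-9 + (-6 - (1 - 1*1)))*sqrt(8 + 2) = (-9 + (-6 - (1 - 1)))*sqrt(10) = (-9 + (-6 - 1*0))*sqrt(10) = (-9 + (-6 + 0))*sqrt(10) = (-9 - 6)*sqrt(10) = -15*sqrt(10)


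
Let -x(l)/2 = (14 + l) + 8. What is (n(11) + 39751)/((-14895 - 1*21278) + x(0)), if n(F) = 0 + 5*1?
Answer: -39756/36217 ≈ -1.0977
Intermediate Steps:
x(l) = -44 - 2*l (x(l) = -2*((14 + l) + 8) = -2*(22 + l) = -44 - 2*l)
n(F) = 5 (n(F) = 0 + 5 = 5)
(n(11) + 39751)/((-14895 - 1*21278) + x(0)) = (5 + 39751)/((-14895 - 1*21278) + (-44 - 2*0)) = 39756/((-14895 - 21278) + (-44 + 0)) = 39756/(-36173 - 44) = 39756/(-36217) = 39756*(-1/36217) = -39756/36217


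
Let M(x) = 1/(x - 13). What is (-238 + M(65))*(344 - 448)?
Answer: 24750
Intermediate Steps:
M(x) = 1/(-13 + x)
(-238 + M(65))*(344 - 448) = (-238 + 1/(-13 + 65))*(344 - 448) = (-238 + 1/52)*(-104) = -12375/52*(-104) = 24750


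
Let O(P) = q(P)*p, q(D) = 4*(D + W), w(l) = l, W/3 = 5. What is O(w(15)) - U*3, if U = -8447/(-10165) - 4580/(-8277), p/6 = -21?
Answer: -424160424719/28045235 ≈ -15124.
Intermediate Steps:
W = 15 (W = 3*5 = 15)
p = -126 (p = 6*(-21) = -126)
U = 116471519/84135705 (U = -8447*(-1/10165) - 4580*(-1/8277) = 8447/10165 + 4580/8277 = 116471519/84135705 ≈ 1.3843)
q(D) = 60 + 4*D (q(D) = 4*(D + 15) = 4*(15 + D) = 60 + 4*D)
O(P) = -7560 - 504*P (O(P) = (60 + 4*P)*(-126) = -7560 - 504*P)
O(w(15)) - U*3 = (-7560 - 504*15) - 116471519*3/84135705 = (-7560 - 7560) - 1*116471519/28045235 = -15120 - 116471519/28045235 = -424160424719/28045235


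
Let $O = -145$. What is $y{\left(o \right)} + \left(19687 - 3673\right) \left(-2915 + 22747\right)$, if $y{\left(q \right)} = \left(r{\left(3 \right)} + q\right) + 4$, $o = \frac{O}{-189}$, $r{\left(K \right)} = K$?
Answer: $\frac{60024444940}{189} \approx 3.1759 \cdot 10^{8}$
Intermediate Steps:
$o = \frac{145}{189}$ ($o = - \frac{145}{-189} = \left(-145\right) \left(- \frac{1}{189}\right) = \frac{145}{189} \approx 0.7672$)
$y{\left(q \right)} = 7 + q$ ($y{\left(q \right)} = \left(3 + q\right) + 4 = 7 + q$)
$y{\left(o \right)} + \left(19687 - 3673\right) \left(-2915 + 22747\right) = \left(7 + \frac{145}{189}\right) + \left(19687 - 3673\right) \left(-2915 + 22747\right) = \frac{1468}{189} + 16014 \cdot 19832 = \frac{1468}{189} + 317589648 = \frac{60024444940}{189}$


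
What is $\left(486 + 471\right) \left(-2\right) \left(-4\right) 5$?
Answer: $38280$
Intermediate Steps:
$\left(486 + 471\right) \left(-2\right) \left(-4\right) 5 = 957 \cdot 8 \cdot 5 = 957 \cdot 40 = 38280$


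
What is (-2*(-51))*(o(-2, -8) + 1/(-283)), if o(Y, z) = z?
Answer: -231030/283 ≈ -816.36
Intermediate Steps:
(-2*(-51))*(o(-2, -8) + 1/(-283)) = (-2*(-51))*(-8 + 1/(-283)) = 102*(-8 - 1/283) = 102*(-2265/283) = -231030/283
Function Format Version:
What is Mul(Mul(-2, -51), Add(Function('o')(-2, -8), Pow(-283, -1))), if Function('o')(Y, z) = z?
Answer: Rational(-231030, 283) ≈ -816.36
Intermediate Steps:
Mul(Mul(-2, -51), Add(Function('o')(-2, -8), Pow(-283, -1))) = Mul(Mul(-2, -51), Add(-8, Pow(-283, -1))) = Mul(102, Add(-8, Rational(-1, 283))) = Mul(102, Rational(-2265, 283)) = Rational(-231030, 283)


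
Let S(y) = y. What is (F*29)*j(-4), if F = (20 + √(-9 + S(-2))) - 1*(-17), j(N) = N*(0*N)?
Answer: 0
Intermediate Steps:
j(N) = 0 (j(N) = N*0 = 0)
F = 37 + I*√11 (F = (20 + √(-9 - 2)) - 1*(-17) = (20 + √(-11)) + 17 = (20 + I*√11) + 17 = 37 + I*√11 ≈ 37.0 + 3.3166*I)
(F*29)*j(-4) = ((37 + I*√11)*29)*0 = (1073 + 29*I*√11)*0 = 0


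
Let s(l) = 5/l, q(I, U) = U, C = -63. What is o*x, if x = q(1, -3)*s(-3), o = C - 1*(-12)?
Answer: -255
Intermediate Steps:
o = -51 (o = -63 - 1*(-12) = -63 + 12 = -51)
x = 5 (x = -15/(-3) = -15*(-1)/3 = -3*(-5/3) = 5)
o*x = -51*5 = -255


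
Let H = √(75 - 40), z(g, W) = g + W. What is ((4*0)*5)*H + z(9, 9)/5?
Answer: 18/5 ≈ 3.6000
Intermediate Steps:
z(g, W) = W + g
H = √35 ≈ 5.9161
((4*0)*5)*H + z(9, 9)/5 = ((4*0)*5)*√35 + (9 + 9)/5 = (0*5)*√35 + 18*(⅕) = 0*√35 + 18/5 = 0 + 18/5 = 18/5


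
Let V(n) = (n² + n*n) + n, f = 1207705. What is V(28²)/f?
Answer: 1230096/1207705 ≈ 1.0185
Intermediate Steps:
V(n) = n + 2*n² (V(n) = (n² + n²) + n = 2*n² + n = n + 2*n²)
V(28²)/f = (28²*(1 + 2*28²))/1207705 = (784*(1 + 2*784))*(1/1207705) = (784*(1 + 1568))*(1/1207705) = (784*1569)*(1/1207705) = 1230096*(1/1207705) = 1230096/1207705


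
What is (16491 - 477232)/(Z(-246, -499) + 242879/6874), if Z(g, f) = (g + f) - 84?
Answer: 452447662/779381 ≈ 580.52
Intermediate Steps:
Z(g, f) = -84 + f + g (Z(g, f) = (f + g) - 84 = -84 + f + g)
(16491 - 477232)/(Z(-246, -499) + 242879/6874) = (16491 - 477232)/((-84 - 499 - 246) + 242879/6874) = -460741/(-829 + 242879*(1/6874)) = -460741/(-829 + 34697/982) = -460741/(-779381/982) = -460741*(-982/779381) = 452447662/779381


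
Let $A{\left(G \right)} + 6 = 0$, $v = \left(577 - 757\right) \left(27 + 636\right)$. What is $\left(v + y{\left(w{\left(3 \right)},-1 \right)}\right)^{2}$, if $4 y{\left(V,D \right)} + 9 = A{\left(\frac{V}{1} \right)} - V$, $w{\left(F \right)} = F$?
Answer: $\frac{56972438721}{4} \approx 1.4243 \cdot 10^{10}$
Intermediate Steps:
$v = -119340$ ($v = \left(-180\right) 663 = -119340$)
$A{\left(G \right)} = -6$ ($A{\left(G \right)} = -6 + 0 = -6$)
$y{\left(V,D \right)} = - \frac{15}{4} - \frac{V}{4}$ ($y{\left(V,D \right)} = - \frac{9}{4} + \frac{-6 - V}{4} = - \frac{9}{4} - \left(\frac{3}{2} + \frac{V}{4}\right) = - \frac{15}{4} - \frac{V}{4}$)
$\left(v + y{\left(w{\left(3 \right)},-1 \right)}\right)^{2} = \left(-119340 - \frac{9}{2}\right)^{2} = \left(- \frac{238689}{2}\right)^{2} = \frac{56972438721}{4}$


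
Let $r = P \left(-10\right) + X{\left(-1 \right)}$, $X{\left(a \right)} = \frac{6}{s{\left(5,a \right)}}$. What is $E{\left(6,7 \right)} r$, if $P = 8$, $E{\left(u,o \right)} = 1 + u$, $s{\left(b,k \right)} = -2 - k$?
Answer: $-602$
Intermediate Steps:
$X{\left(a \right)} = \frac{6}{-2 - a}$
$r = -86$ ($r = 8 \left(-10\right) - \frac{6}{2 - 1} = -80 - \frac{6}{1} = -80 - 6 = -86$)
$E{\left(6,7 \right)} r = \left(1 + 6\right) \left(-86\right) = 7 \left(-86\right) = -602$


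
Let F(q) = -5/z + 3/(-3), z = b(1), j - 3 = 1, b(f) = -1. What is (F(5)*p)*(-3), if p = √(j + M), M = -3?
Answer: -12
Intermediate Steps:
j = 4 (j = 3 + 1 = 4)
z = -1
F(q) = 4 (F(q) = -5/(-1) + 3/(-3) = -5*(-1) + 3*(-⅓) = 5 - 1 = 4)
p = 1 (p = √(4 - 3) = √1 = 1)
(F(5)*p)*(-3) = (4*1)*(-3) = 4*(-3) = -12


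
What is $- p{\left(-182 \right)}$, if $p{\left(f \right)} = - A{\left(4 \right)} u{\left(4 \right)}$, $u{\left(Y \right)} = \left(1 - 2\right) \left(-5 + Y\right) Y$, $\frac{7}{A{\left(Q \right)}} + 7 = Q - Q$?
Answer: $-4$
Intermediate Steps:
$A{\left(Q \right)} = -1$ ($A{\left(Q \right)} = \frac{7}{-7 + \left(Q - Q\right)} = \frac{7}{-7 + 0} = \frac{7}{-7} = 7 \left(- \frac{1}{7}\right) = -1$)
$u{\left(Y \right)} = Y \left(5 - Y\right)$ ($u{\left(Y \right)} = - (-5 + Y) Y = \left(5 - Y\right) Y = Y \left(5 - Y\right)$)
$p{\left(f \right)} = 4$ ($p{\left(f \right)} = \left(-1\right) \left(-1\right) 4 \left(5 - 4\right) = 1 \cdot 4 \left(5 - 4\right) = 1 \cdot 4 \cdot 1 = 1 \cdot 4 = 4$)
$- p{\left(-182 \right)} = \left(-1\right) 4 = -4$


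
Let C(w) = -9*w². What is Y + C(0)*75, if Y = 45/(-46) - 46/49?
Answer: -4321/2254 ≈ -1.9170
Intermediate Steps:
Y = -4321/2254 (Y = 45*(-1/46) - 46*1/49 = -45/46 - 46/49 = -4321/2254 ≈ -1.9170)
Y + C(0)*75 = -4321/2254 - 9*0²*75 = -4321/2254 - 9*0*75 = -4321/2254 + 0*75 = -4321/2254 + 0 = -4321/2254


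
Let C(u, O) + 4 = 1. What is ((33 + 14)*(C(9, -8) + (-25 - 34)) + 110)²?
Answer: 7862416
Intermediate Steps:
C(u, O) = -3 (C(u, O) = -4 + 1 = -3)
((33 + 14)*(C(9, -8) + (-25 - 34)) + 110)² = ((33 + 14)*(-3 + (-25 - 34)) + 110)² = (47*(-3 - 59) + 110)² = (47*(-62) + 110)² = (-2914 + 110)² = (-2804)² = 7862416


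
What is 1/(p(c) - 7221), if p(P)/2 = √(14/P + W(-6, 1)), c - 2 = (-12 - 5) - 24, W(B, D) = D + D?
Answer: -281619/2033570543 - 16*√39/2033570543 ≈ -0.00013853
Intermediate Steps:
W(B, D) = 2*D
c = -39 (c = 2 + ((-12 - 5) - 24) = 2 + (-17 - 24) = 2 - 41 = -39)
p(P) = 2*√(2 + 14/P) (p(P) = 2*√(14/P + 2*1) = 2*√(14/P + 2) = 2*√(2 + 14/P))
1/(p(c) - 7221) = 1/(2*√2*√((7 - 39)/(-39)) - 7221) = 1/(2*√2*√(-1/39*(-32)) - 7221) = 1/(2*√2*√(32/39) - 7221) = 1/(2*√2*(4*√78/39) - 7221) = 1/(16*√39/39 - 7221) = 1/(-7221 + 16*√39/39)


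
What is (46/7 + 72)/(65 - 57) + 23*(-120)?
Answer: -77005/28 ≈ -2750.2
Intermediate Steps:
(46/7 + 72)/(65 - 57) + 23*(-120) = (46*(⅐) + 72)/8 - 2760 = (46/7 + 72)*(⅛) - 2760 = (550/7)*(⅛) - 2760 = 275/28 - 2760 = -77005/28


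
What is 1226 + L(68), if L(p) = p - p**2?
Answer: -3330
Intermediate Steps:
1226 + L(68) = 1226 + 68*(1 - 1*68) = 1226 + 68*(1 - 68) = 1226 + 68*(-67) = 1226 - 4556 = -3330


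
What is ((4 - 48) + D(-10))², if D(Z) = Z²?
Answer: 3136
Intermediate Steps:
((4 - 48) + D(-10))² = ((4 - 48) + (-10)²)² = (-44 + 100)² = 56² = 3136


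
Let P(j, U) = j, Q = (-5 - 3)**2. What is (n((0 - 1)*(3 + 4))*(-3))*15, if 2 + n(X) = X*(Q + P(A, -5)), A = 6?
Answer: 22140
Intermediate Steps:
Q = 64 (Q = (-8)**2 = 64)
n(X) = -2 + 70*X (n(X) = -2 + X*(64 + 6) = -2 + X*70 = -2 + 70*X)
(n((0 - 1)*(3 + 4))*(-3))*15 = ((-2 + 70*((0 - 1)*(3 + 4)))*(-3))*15 = ((-2 + 70*(-1*7))*(-3))*15 = ((-2 + 70*(-7))*(-3))*15 = ((-2 - 490)*(-3))*15 = -492*(-3)*15 = 1476*15 = 22140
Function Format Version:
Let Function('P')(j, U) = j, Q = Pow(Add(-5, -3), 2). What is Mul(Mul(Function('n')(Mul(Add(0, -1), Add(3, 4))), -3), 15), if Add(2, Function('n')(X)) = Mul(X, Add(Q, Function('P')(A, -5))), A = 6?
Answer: 22140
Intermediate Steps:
Q = 64 (Q = Pow(-8, 2) = 64)
Function('n')(X) = Add(-2, Mul(70, X)) (Function('n')(X) = Add(-2, Mul(X, Add(64, 6))) = Add(-2, Mul(X, 70)) = Add(-2, Mul(70, X)))
Mul(Mul(Function('n')(Mul(Add(0, -1), Add(3, 4))), -3), 15) = Mul(Mul(Add(-2, Mul(70, Mul(Add(0, -1), Add(3, 4)))), -3), 15) = Mul(Mul(Add(-2, Mul(70, Mul(-1, 7))), -3), 15) = Mul(Mul(Add(-2, Mul(70, -7)), -3), 15) = Mul(Mul(Add(-2, -490), -3), 15) = Mul(Mul(-492, -3), 15) = Mul(1476, 15) = 22140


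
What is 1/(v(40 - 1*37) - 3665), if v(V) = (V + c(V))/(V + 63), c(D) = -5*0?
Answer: -22/80629 ≈ -0.00027285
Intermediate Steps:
c(D) = 0
v(V) = V/(63 + V) (v(V) = (V + 0)/(V + 63) = V/(63 + V))
1/(v(40 - 1*37) - 3665) = 1/((40 - 1*37)/(63 + (40 - 1*37)) - 3665) = 1/((40 - 37)/(63 + (40 - 37)) - 3665) = 1/(3/(63 + 3) - 3665) = 1/(3/66 - 3665) = 1/(3*(1/66) - 3665) = 1/(1/22 - 3665) = 1/(-80629/22) = -22/80629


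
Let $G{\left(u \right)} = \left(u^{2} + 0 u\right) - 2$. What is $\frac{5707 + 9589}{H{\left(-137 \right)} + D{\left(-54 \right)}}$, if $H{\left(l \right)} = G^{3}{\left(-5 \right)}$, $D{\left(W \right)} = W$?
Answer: $\frac{15296}{12113} \approx 1.2628$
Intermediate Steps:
$G{\left(u \right)} = -2 + u^{2}$ ($G{\left(u \right)} = \left(u^{2} + 0\right) - 2 = u^{2} - 2 = -2 + u^{2}$)
$H{\left(l \right)} = 12167$ ($H{\left(l \right)} = \left(-2 + \left(-5\right)^{2}\right)^{3} = \left(-2 + 25\right)^{3} = 23^{3} = 12167$)
$\frac{5707 + 9589}{H{\left(-137 \right)} + D{\left(-54 \right)}} = \frac{5707 + 9589}{12167 - 54} = \frac{15296}{12113}$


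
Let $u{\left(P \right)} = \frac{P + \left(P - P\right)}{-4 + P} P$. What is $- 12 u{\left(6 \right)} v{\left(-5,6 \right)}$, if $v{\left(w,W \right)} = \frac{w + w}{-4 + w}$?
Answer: $-240$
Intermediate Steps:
$u{\left(P \right)} = \frac{P^{2}}{-4 + P}$ ($u{\left(P \right)} = \frac{P + 0}{-4 + P} P = \frac{P}{-4 + P} P = \frac{P^{2}}{-4 + P}$)
$v{\left(w,W \right)} = \frac{2 w}{-4 + w}$
$- 12 u{\left(6 \right)} v{\left(-5,6 \right)} = - 12 \frac{6^{2}}{-4 + 6} \cdot 2 \left(-5\right) \frac{1}{-4 - 5} = - 12 \cdot \frac{36}{2} \cdot 2 \left(-5\right) \frac{1}{-9} = - 12 \cdot 36 \cdot \frac{1}{2} \cdot 2 \left(-5\right) \left(- \frac{1}{9}\right) = \left(-12\right) 18 \cdot \frac{10}{9} = \left(-216\right) \frac{10}{9} = -240$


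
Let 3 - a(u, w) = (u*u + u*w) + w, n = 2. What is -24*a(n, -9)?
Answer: -624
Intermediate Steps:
a(u, w) = 3 - w - u**2 - u*w (a(u, w) = 3 - ((u*u + u*w) + w) = 3 - ((u**2 + u*w) + w) = 3 - (w + u**2 + u*w) = 3 + (-w - u**2 - u*w) = 3 - w - u**2 - u*w)
-24*a(n, -9) = -24*(3 - 1*(-9) - 1*2**2 - 1*2*(-9)) = -24*(3 + 9 - 1*4 + 18) = -24*(3 + 9 - 4 + 18) = -24*26 = -624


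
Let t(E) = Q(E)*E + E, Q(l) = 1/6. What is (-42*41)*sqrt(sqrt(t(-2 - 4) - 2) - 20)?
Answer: -1722*sqrt(-20 + 3*I) ≈ -575.97 - 7722.5*I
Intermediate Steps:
Q(l) = 1/6
t(E) = 7*E/6 (t(E) = E/6 + E = 7*E/6)
(-42*41)*sqrt(sqrt(t(-2 - 4) - 2) - 20) = (-42*41)*sqrt(sqrt(7*(-2 - 4)/6 - 2) - 20) = -1722*sqrt(sqrt((7/6)*(-6) - 2) - 20) = -1722*sqrt(sqrt(-7 - 2) - 20) = -1722*sqrt(sqrt(-9) - 20) = -1722*sqrt(3*I - 20) = -1722*sqrt(-20 + 3*I)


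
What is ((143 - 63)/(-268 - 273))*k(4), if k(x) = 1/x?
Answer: -20/541 ≈ -0.036969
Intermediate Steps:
((143 - 63)/(-268 - 273))*k(4) = ((143 - 63)/(-268 - 273))/4 = (80/(-541))*(1/4) = (80*(-1/541))*(1/4) = -80/541*1/4 = -20/541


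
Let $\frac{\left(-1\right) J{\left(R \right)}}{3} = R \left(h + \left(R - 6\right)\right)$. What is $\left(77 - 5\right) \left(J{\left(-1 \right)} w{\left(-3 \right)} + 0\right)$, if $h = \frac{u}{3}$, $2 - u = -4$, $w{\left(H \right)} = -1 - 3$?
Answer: $4320$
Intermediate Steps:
$w{\left(H \right)} = -4$ ($w{\left(H \right)} = -1 - 3 = -4$)
$u = 6$ ($u = 2 - -4 = 2 + 4 = 6$)
$h = 2$ ($h = \frac{6}{3} = 6 \cdot \frac{1}{3} = 2$)
$J{\left(R \right)} = - 3 R \left(-4 + R\right)$ ($J{\left(R \right)} = - 3 R \left(2 + \left(R - 6\right)\right) = - 3 R \left(2 + \left(-6 + R\right)\right) = - 3 R \left(-4 + R\right)$)
$\left(77 - 5\right) \left(J{\left(-1 \right)} w{\left(-3 \right)} + 0\right) = \left(77 - 5\right) \left(3 \left(-1\right) \left(4 - -1\right) \left(-4\right) + 0\right) = 72 \left(3 \left(-1\right) \left(4 + 1\right) \left(-4\right) + 0\right) = 72 \left(3 \left(-1\right) 5 \left(-4\right) + 0\right) = 72 \left(\left(-15\right) \left(-4\right) + 0\right) = 72 \left(60 + 0\right) = 72 \cdot 60 = 4320$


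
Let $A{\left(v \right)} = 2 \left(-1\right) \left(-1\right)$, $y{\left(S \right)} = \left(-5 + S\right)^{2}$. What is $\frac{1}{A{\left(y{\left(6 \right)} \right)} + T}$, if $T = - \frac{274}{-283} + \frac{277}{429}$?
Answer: $\frac{121407}{438751} \approx 0.27671$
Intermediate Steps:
$A{\left(v \right)} = 2$ ($A{\left(v \right)} = \left(-2\right) \left(-1\right) = 2$)
$T = \frac{195937}{121407}$ ($T = \left(-274\right) \left(- \frac{1}{283}\right) + 277 \cdot \frac{1}{429} = \frac{274}{283} + \frac{277}{429} = \frac{195937}{121407} \approx 1.6139$)
$\frac{1}{A{\left(y{\left(6 \right)} \right)} + T} = \frac{1}{2 + \frac{195937}{121407}} = \frac{1}{\frac{438751}{121407}} = \frac{121407}{438751}$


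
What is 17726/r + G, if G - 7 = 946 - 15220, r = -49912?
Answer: -356056115/24956 ≈ -14267.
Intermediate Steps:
G = -14267 (G = 7 + (946 - 15220) = 7 - 14274 = -14267)
17726/r + G = 17726/(-49912) - 14267 = 17726*(-1/49912) - 14267 = -8863/24956 - 14267 = -356056115/24956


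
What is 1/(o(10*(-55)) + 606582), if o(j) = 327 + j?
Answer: 1/606359 ≈ 1.6492e-6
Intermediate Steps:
1/(o(10*(-55)) + 606582) = 1/((327 + 10*(-55)) + 606582) = 1/((327 - 550) + 606582) = 1/(-223 + 606582) = 1/606359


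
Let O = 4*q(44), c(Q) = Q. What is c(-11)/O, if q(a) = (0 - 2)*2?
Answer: 11/16 ≈ 0.68750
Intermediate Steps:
q(a) = -4 (q(a) = -2*2 = -4)
O = -16 (O = 4*(-4) = -16)
c(-11)/O = -11/(-16) = -11*(-1/16) = 11/16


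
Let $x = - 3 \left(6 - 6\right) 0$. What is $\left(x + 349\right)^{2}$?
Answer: $121801$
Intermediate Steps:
$x = 0$ ($x = - 3 \left(6 - 6\right) 0 = \left(-3\right) 0 \cdot 0 = 0 \cdot 0 = 0$)
$\left(x + 349\right)^{2} = \left(0 + 349\right)^{2} = 349^{2} = 121801$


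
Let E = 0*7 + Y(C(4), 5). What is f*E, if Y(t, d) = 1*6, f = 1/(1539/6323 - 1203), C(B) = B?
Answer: -6323/1267505 ≈ -0.0049885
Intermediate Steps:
f = -6323/7605030 (f = 1/(1539*(1/6323) - 1203) = 1/(1539/6323 - 1203) = 1/(-7605030/6323) = -6323/7605030 ≈ -0.00083142)
Y(t, d) = 6
E = 6 (E = 0*7 + 6 = 0 + 6 = 6)
f*E = -6323/7605030*6 = -6323/1267505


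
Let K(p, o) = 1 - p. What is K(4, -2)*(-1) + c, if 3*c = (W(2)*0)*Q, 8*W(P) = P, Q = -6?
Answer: 3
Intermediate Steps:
W(P) = P/8
c = 0 (c = ((((⅛)*2)*0)*(-6))/3 = (((¼)*0)*(-6))/3 = (0*(-6))/3 = (⅓)*0 = 0)
K(4, -2)*(-1) + c = (1 - 1*4)*(-1) + 0 = (1 - 4)*(-1) + 0 = -3*(-1) + 0 = 3 + 0 = 3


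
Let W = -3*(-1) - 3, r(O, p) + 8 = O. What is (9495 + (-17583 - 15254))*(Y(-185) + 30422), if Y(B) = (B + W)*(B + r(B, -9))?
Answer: -2342416384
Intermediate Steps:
r(O, p) = -8 + O
W = 0 (W = 3 - 3 = 0)
Y(B) = B*(-8 + 2*B) (Y(B) = (B + 0)*(B + (-8 + B)) = B*(-8 + 2*B))
(9495 + (-17583 - 15254))*(Y(-185) + 30422) = (9495 + (-17583 - 15254))*(2*(-185)*(-4 - 185) + 30422) = (9495 - 32837)*(2*(-185)*(-189) + 30422) = -23342*(69930 + 30422) = -23342*100352 = -2342416384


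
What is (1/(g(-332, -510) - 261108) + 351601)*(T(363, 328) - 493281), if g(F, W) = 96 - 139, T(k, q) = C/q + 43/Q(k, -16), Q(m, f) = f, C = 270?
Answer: -14856334445571668625/85657528 ≈ -1.7344e+11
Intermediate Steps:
T(k, q) = -43/16 + 270/q (T(k, q) = 270/q + 43/(-16) = 270/q + 43*(-1/16) = 270/q - 43/16 = -43/16 + 270/q)
g(F, W) = -43
(1/(g(-332, -510) - 261108) + 351601)*(T(363, 328) - 493281) = (1/(-43 - 261108) + 351601)*((-43/16 + 270/328) - 493281) = (1/(-261151) + 351601)*((-43/16 + 270*(1/328)) - 493281) = (-1/261151 + 351601)*((-43/16 + 135/164) - 493281) = 91820952750*(-1223/656 - 493281)/261151 = (91820952750/261151)*(-323593559/656) = -14856334445571668625/85657528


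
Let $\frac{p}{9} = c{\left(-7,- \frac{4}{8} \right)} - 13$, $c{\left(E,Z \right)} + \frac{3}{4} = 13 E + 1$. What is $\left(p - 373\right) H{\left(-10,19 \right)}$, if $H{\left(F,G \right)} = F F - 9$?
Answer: $- \frac{475657}{4} \approx -1.1891 \cdot 10^{5}$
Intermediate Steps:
$H{\left(F,G \right)} = -9 + F^{2}$ ($H{\left(F,G \right)} = F^{2} - 9 = -9 + F^{2}$)
$c{\left(E,Z \right)} = \frac{1}{4} + 13 E$ ($c{\left(E,Z \right)} = - \frac{3}{4} + \left(13 E + 1\right) = - \frac{3}{4} + \left(1 + 13 E\right) = \frac{1}{4} + 13 E$)
$p = - \frac{3735}{4}$ ($p = 9 \left(\left(\frac{1}{4} + 13 \left(-7\right)\right) - 13\right) = 9 \left(\left(\frac{1}{4} - 91\right) - 13\right) = 9 \left(- \frac{363}{4} - 13\right) = 9 \left(- \frac{415}{4}\right) = - \frac{3735}{4} \approx -933.75$)
$\left(p - 373\right) H{\left(-10,19 \right)} = \left(- \frac{3735}{4} - 373\right) \left(-9 + \left(-10\right)^{2}\right) = - \frac{5227 \left(-9 + 100\right)}{4} = \left(- \frac{5227}{4}\right) 91 = - \frac{475657}{4}$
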